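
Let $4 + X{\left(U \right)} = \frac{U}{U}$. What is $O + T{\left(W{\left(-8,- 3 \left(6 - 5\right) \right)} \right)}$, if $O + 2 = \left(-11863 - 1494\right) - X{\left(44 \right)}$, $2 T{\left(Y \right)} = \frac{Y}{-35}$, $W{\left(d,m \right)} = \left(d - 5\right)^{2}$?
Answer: $- \frac{935089}{70} \approx -13358.0$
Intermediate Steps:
$W{\left(d,m \right)} = \left(-5 + d\right)^{2}$
$X{\left(U \right)} = -3$ ($X{\left(U \right)} = -4 + \frac{U}{U} = -4 + 1 = -3$)
$T{\left(Y \right)} = - \frac{Y}{70}$ ($T{\left(Y \right)} = \frac{Y \frac{1}{-35}}{2} = \frac{Y \left(- \frac{1}{35}\right)}{2} = \frac{\left(- \frac{1}{35}\right) Y}{2} = - \frac{Y}{70}$)
$O = -13356$ ($O = -2 - 13354 = -13356$)
$O + T{\left(W{\left(-8,- 3 \left(6 - 5\right) \right)} \right)} = -13356 - \frac{\left(-5 - 8\right)^{2}}{70} = -13356 - \frac{\left(-13\right)^{2}}{70} = -13356 - \frac{169}{70} = - \frac{935089}{70}$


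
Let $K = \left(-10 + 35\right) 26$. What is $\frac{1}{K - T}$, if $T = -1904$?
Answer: $\frac{1}{2554} \approx 0.00039154$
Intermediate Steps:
$K = 650$ ($K = 25 \cdot 26 = 650$)
$\frac{1}{K - T} = \frac{1}{650 - -1904} = \frac{1}{650 + 1904} = \frac{1}{2554}$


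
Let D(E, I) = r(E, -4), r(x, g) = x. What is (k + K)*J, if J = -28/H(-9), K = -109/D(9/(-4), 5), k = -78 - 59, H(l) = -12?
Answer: -5579/27 ≈ -206.63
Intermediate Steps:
D(E, I) = E
k = -137
K = 436/9 (K = -109/(9/(-4)) = -109/(9*(-¼)) = -109/(-9/4) = -109*(-4/9) = 436/9 ≈ 48.444)
J = 7/3 (J = -28/(-12) = -28*(-1/12) = 7/3 ≈ 2.3333)
(k + K)*J = (-137 + 436/9)*(7/3) = -797/9*7/3 = -5579/27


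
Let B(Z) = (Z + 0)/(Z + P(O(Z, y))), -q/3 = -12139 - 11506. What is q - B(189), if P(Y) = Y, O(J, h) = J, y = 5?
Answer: 141869/2 ≈ 70935.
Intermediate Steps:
q = 70935 (q = -3*(-12139 - 11506) = -3*(-23645) = 70935)
B(Z) = 1/2 (B(Z) = (Z + 0)/(Z + Z) = Z/((2*Z)) = Z*(1/(2*Z)) = 1/2)
q - B(189) = 70935 - 1*1/2 = 70935 - 1/2 = 141869/2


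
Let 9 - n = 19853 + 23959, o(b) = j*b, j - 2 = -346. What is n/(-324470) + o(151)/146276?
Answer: -2611735513/11865543430 ≈ -0.22011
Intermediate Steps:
j = -344 (j = 2 - 346 = -344)
o(b) = -344*b
n = -43803 (n = 9 - (19853 + 23959) = 9 - 1*43812 = 9 - 43812 = -43803)
n/(-324470) + o(151)/146276 = -43803/(-324470) - 344*151/146276 = -43803*(-1/324470) - 51944*1/146276 = 43803/324470 - 12986/36569 = -2611735513/11865543430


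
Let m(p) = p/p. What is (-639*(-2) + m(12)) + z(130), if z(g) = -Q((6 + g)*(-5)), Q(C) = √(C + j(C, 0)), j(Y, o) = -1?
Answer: 1279 - I*√681 ≈ 1279.0 - 26.096*I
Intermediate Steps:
Q(C) = √(-1 + C) (Q(C) = √(C - 1) = √(-1 + C))
z(g) = -√(-31 - 5*g) (z(g) = -√(-1 + (6 + g)*(-5)) = -√(-1 + (-30 - 5*g)) = -√(-31 - 5*g))
m(p) = 1
(-639*(-2) + m(12)) + z(130) = (-639*(-2) + 1) - √(-31 - 5*130) = (1278 + 1) - √(-31 - 650) = 1279 - √(-681) = 1279 - I*√681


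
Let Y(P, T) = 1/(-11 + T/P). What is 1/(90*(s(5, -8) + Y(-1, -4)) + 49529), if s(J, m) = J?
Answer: 7/349763 ≈ 2.0014e-5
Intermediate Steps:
1/(90*(s(5, -8) + Y(-1, -4)) + 49529) = 1/(90*(5 - 1*(-1)/(-1*(-4) + 11*(-1))) + 49529) = 1/(90*(5 - 1*(-1)/(4 - 11)) + 49529) = 1/(90*(5 - 1*(-1)/(-7)) + 49529) = 1/(90*(5 - 1*(-1)*(-⅐)) + 49529) = 1/(90*(5 - ⅐) + 49529) = 1/(90*(34/7) + 49529) = 1/(3060/7 + 49529) = 1/(349763/7) = 7/349763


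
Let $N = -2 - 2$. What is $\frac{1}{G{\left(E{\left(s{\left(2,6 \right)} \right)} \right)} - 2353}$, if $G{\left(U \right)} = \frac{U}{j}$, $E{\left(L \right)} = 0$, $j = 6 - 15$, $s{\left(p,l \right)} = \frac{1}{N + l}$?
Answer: $- \frac{1}{2353} \approx -0.00042499$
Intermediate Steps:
$N = -4$ ($N = -2 - 2 = -4$)
$s{\left(p,l \right)} = \frac{1}{-4 + l}$
$j = -9$ ($j = 6 - 15 = -9$)
$G{\left(U \right)} = - \frac{U}{9}$ ($G{\left(U \right)} = \frac{U}{-9} = U \left(- \frac{1}{9}\right) = - \frac{U}{9}$)
$\frac{1}{G{\left(E{\left(s{\left(2,6 \right)} \right)} \right)} - 2353} = \frac{1}{\left(- \frac{1}{9}\right) 0 - 2353} = \frac{1}{0 - 2353} = \frac{1}{-2353} = - \frac{1}{2353}$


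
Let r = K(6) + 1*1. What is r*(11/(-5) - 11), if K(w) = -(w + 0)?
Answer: 66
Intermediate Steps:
K(w) = -w
r = -5 (r = -1*6 + 1*1 = -6 + 1 = -5)
r*(11/(-5) - 11) = -5*(11/(-5) - 11) = -5*(11*(-1/5) - 11) = -5*(-11/5 - 11) = -5*(-66/5) = 66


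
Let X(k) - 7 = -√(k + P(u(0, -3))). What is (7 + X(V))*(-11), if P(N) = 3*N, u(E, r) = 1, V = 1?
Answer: -132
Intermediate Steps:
X(k) = 7 - √(3 + k) (X(k) = 7 - √(k + 3*1) = 7 - √(k + 3) = 7 - √(3 + k))
(7 + X(V))*(-11) = (7 + (7 - √(3 + 1)))*(-11) = (7 + (7 - √4))*(-11) = (7 + (7 - 1*2))*(-11) = (7 + (7 - 2))*(-11) = (7 + 5)*(-11) = 12*(-11) = -132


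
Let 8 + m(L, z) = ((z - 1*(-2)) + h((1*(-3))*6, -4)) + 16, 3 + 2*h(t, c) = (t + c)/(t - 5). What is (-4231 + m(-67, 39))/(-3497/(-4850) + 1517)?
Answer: -466616075/169301781 ≈ -2.7561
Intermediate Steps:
h(t, c) = -3/2 + (c + t)/(2*(-5 + t)) (h(t, c) = -3/2 + ((t + c)/(t - 5))/2 = -3/2 + ((c + t)/(-5 + t))/2 = -3/2 + (c + t)/(2*(-5 + t)))
m(L, z) = 413/46 + z (m(L, z) = -8 + (((z - 1*(-2)) + (15 - 4 - 2*1*(-3)*6)/(2*(-5 + (1*(-3))*6))) + 16) = -8 + (((z + 2) + (15 - 4 - (-6)*6)/(2*(-5 - 3*6))) + 16) = -8 + (((2 + z) + (15 - 4 - 2*(-18))/(2*(-5 - 18))) + 16) = -8 + (((2 + z) + (½)*(15 - 4 + 36)/(-23)) + 16) = -8 + (((2 + z) + (½)*(-1/23)*47) + 16) = -8 + (((2 + z) - 47/46) + 16) = -8 + ((45/46 + z) + 16) = -8 + (781/46 + z) = 413/46 + z)
(-4231 + m(-67, 39))/(-3497/(-4850) + 1517) = (-4231 + (413/46 + 39))/(-3497/(-4850) + 1517) = (-4231 + 2207/46)/(-3497*(-1/4850) + 1517) = -192419/(46*(3497/4850 + 1517)) = -192419/(46*7360947/4850) = -192419/46*4850/7360947 = -466616075/169301781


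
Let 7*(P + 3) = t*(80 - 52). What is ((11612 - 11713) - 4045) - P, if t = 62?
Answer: -4391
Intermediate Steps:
P = 245 (P = -3 + (62*(80 - 52))/7 = -3 + (62*28)/7 = -3 + (⅐)*1736 = -3 + 248 = 245)
((11612 - 11713) - 4045) - P = ((11612 - 11713) - 4045) - 1*245 = (-101 - 4045) - 245 = -4146 - 245 = -4391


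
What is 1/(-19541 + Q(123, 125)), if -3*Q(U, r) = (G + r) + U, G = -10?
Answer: -3/58861 ≈ -5.0968e-5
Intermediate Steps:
Q(U, r) = 10/3 - U/3 - r/3 (Q(U, r) = -((-10 + r) + U)/3 = -(-10 + U + r)/3 = 10/3 - U/3 - r/3)
1/(-19541 + Q(123, 125)) = 1/(-19541 + (10/3 - 1/3*123 - 1/3*125)) = 1/(-19541 + (10/3 - 41 - 125/3)) = 1/(-19541 - 238/3) = 1/(-58861/3) = -3/58861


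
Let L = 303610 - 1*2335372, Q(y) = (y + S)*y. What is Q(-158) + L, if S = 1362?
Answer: -2221994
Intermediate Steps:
Q(y) = y*(1362 + y) (Q(y) = (y + 1362)*y = (1362 + y)*y = y*(1362 + y))
L = -2031762 (L = 303610 - 2335372 = -2031762)
Q(-158) + L = -158*(1362 - 158) - 2031762 = -158*1204 - 2031762 = -190232 - 2031762 = -2221994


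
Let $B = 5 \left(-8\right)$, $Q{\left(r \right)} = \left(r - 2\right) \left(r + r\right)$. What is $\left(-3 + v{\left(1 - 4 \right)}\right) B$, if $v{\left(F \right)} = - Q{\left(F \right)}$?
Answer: $1320$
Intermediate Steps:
$Q{\left(r \right)} = 2 r \left(-2 + r\right)$ ($Q{\left(r \right)} = \left(-2 + r\right) 2 r = 2 r \left(-2 + r\right)$)
$v{\left(F \right)} = - 2 F \left(-2 + F\right)$
$B = -40$
$\left(-3 + v{\left(1 - 4 \right)}\right) B = \left(-3 + 2 \left(1 - 4\right) \left(2 - \left(1 - 4\right)\right)\right) \left(-40\right) = \left(-3 + 2 \left(-3\right) \left(2 - -3\right)\right) \left(-40\right) = \left(-3 + 2 \left(-3\right) \left(2 + 3\right)\right) \left(-40\right) = \left(-3 + 2 \left(-3\right) 5\right) \left(-40\right) = \left(-3 - 30\right) \left(-40\right) = \left(-33\right) \left(-40\right) = 1320$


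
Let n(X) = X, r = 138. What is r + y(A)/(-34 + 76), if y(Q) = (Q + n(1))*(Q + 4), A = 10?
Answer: 425/3 ≈ 141.67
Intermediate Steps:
y(Q) = (1 + Q)*(4 + Q) (y(Q) = (Q + 1)*(Q + 4) = (1 + Q)*(4 + Q))
r + y(A)/(-34 + 76) = 138 + (4 + 10² + 5*10)/(-34 + 76) = 138 + (4 + 100 + 50)/42 = 138 + 154*(1/42) = 138 + 11/3 = 425/3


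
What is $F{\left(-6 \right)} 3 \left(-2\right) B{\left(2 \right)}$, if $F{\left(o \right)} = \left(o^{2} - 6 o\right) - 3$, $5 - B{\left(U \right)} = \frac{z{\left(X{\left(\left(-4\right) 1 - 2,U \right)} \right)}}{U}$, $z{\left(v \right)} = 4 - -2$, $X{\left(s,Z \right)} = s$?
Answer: $-828$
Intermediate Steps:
$z{\left(v \right)} = 6$ ($z{\left(v \right)} = 4 + 2 = 6$)
$B{\left(U \right)} = 5 - \frac{6}{U}$
$F{\left(o \right)} = -3 + o^{2} - 6 o$
$F{\left(-6 \right)} 3 \left(-2\right) B{\left(2 \right)} = \left(-3 + \left(-6\right)^{2} - -36\right) 3 \left(-2\right) \left(5 - \frac{6}{2}\right) = \left(-3 + 36 + 36\right) \left(- 6 \left(5 - 3\right)\right) = 69 \left(- 6 \left(5 - 3\right)\right) = 69 \left(\left(-6\right) 2\right) = 69 \left(-12\right) = -828$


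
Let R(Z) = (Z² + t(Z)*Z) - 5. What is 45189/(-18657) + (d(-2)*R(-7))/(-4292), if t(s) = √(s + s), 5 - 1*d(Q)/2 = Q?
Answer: -5706775/2224329 + 49*I*√14/2146 ≈ -2.5656 + 0.085434*I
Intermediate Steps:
d(Q) = 10 - 2*Q
t(s) = √2*√s (t(s) = √(2*s) = √2*√s)
R(Z) = -5 + Z² + √2*Z^(3/2) (R(Z) = (Z² + (√2*√Z)*Z) - 5 = (Z² + √2*Z^(3/2)) - 5 = -5 + Z² + √2*Z^(3/2))
45189/(-18657) + (d(-2)*R(-7))/(-4292) = 45189/(-18657) + ((10 - 2*(-2))*(-5 + (-7)² + √2*(-7)^(3/2)))/(-4292) = 45189*(-1/18657) + ((10 + 4)*(-5 + 49 + √2*(-7*I*√7)))*(-1/4292) = -5021/2073 + (14*(-5 + 49 - 7*I*√14))*(-1/4292) = -5021/2073 + (14*(44 - 7*I*√14))*(-1/4292) = -5021/2073 + (616 - 98*I*√14)*(-1/4292) = -5021/2073 + (-154/1073 + 49*I*√14/2146) = -5706775/2224329 + 49*I*√14/2146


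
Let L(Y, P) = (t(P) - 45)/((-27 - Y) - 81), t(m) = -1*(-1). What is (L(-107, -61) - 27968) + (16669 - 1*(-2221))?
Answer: -9034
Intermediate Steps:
t(m) = 1
L(Y, P) = -44/(-108 - Y) (L(Y, P) = (1 - 45)/((-27 - Y) - 81) = -44/(-108 - Y))
(L(-107, -61) - 27968) + (16669 - 1*(-2221)) = (44/(108 - 107) - 27968) + (16669 - 1*(-2221)) = (44/1 - 27968) + (16669 + 2221) = (44*1 - 27968) + 18890 = (44 - 27968) + 18890 = -27924 + 18890 = -9034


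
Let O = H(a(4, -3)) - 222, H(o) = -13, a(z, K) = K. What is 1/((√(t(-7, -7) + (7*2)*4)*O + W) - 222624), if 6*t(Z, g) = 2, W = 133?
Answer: -667473/148497402218 + 3055*√3/148497402218 ≈ -4.4592e-6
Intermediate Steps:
t(Z, g) = ⅓ (t(Z, g) = (⅙)*2 = ⅓)
O = -235 (O = -13 - 222 = -235)
1/((√(t(-7, -7) + (7*2)*4)*O + W) - 222624) = 1/((√(⅓ + (7*2)*4)*(-235) + 133) - 222624) = 1/((√(⅓ + 14*4)*(-235) + 133) - 222624) = 1/((√(⅓ + 56)*(-235) + 133) - 222624) = 1/((√(169/3)*(-235) + 133) - 222624) = 1/(((13*√3/3)*(-235) + 133) - 222624) = 1/((-3055*√3/3 + 133) - 222624) = 1/((133 - 3055*√3/3) - 222624) = 1/(-222491 - 3055*√3/3)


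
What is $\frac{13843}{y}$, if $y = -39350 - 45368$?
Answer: $- \frac{13843}{84718} \approx -0.1634$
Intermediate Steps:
$y = -84718$
$\frac{13843}{y} = \frac{13843}{-84718} = 13843 \left(- \frac{1}{84718}\right) = - \frac{13843}{84718}$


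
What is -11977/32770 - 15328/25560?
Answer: -696923/722070 ≈ -0.96517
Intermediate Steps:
-11977/32770 - 15328/25560 = -11977*1/32770 - 15328*1/25560 = -413/1130 - 1916/3195 = -696923/722070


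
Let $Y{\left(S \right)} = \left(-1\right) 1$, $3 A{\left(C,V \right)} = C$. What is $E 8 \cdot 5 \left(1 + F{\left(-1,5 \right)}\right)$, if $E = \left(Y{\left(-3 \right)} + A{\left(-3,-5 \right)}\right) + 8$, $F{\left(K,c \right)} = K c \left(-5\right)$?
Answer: $6240$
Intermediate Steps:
$A{\left(C,V \right)} = \frac{C}{3}$
$Y{\left(S \right)} = -1$
$F{\left(K,c \right)} = - 5 K c$
$E = 6$ ($E = \left(-1 + \frac{1}{3} \left(-3\right)\right) + 8 = \left(-1 - 1\right) + 8 = -2 + 8 = 6$)
$E 8 \cdot 5 \left(1 + F{\left(-1,5 \right)}\right) = 6 \cdot 8 \cdot 5 \left(1 - \left(-5\right) 5\right) = 48 \cdot 5 \left(1 + 25\right) = 48 \cdot 5 \cdot 26 = 48 \cdot 130 = 6240$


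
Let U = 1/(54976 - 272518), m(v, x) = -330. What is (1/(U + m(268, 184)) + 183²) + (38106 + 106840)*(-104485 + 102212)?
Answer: -23649316107359651/71788861 ≈ -3.2943e+8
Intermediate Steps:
U = -1/217542 (U = 1/(-217542) = -1/217542 ≈ -4.5968e-6)
(1/(U + m(268, 184)) + 183²) + (38106 + 106840)*(-104485 + 102212) = (1/(-1/217542 - 330) + 183²) + (38106 + 106840)*(-104485 + 102212) = (1/(-71788861/217542) + 33489) + 144946*(-2273) = (-217542/71788861 + 33489) - 329462258 = 2404136948487/71788861 - 329462258 = -23649316107359651/71788861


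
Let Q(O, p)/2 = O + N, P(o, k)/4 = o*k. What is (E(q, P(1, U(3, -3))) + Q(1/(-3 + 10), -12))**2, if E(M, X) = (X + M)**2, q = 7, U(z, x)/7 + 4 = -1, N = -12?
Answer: 15291053649/49 ≈ 3.1206e+8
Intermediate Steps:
U(z, x) = -35 (U(z, x) = -28 + 7*(-1) = -28 - 7 = -35)
P(o, k) = 4*k*o (P(o, k) = 4*(o*k) = 4*(k*o) = 4*k*o)
Q(O, p) = -24 + 2*O (Q(O, p) = 2*(O - 12) = 2*(-12 + O) = -24 + 2*O)
E(M, X) = (M + X)**2
(E(q, P(1, U(3, -3))) + Q(1/(-3 + 10), -12))**2 = ((7 + 4*(-35)*1)**2 + (-24 + 2/(-3 + 10)))**2 = ((7 - 140)**2 + (-24 + 2/7))**2 = ((-133)**2 + (-24 + 2*(1/7)))**2 = (17689 + (-24 + 2/7))**2 = (17689 - 166/7)**2 = (123657/7)**2 = 15291053649/49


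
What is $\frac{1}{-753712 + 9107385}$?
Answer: $\frac{1}{8353673} \approx 1.1971 \cdot 10^{-7}$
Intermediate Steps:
$\frac{1}{-753712 + 9107385} = \frac{1}{8353673}$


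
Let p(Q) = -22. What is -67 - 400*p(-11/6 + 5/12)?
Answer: 8733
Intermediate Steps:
-67 - 400*p(-11/6 + 5/12) = -67 - 400*(-22) = -67 + 8800 = 8733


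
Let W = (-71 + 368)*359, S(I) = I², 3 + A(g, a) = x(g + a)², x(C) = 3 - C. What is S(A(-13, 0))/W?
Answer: 5819/9693 ≈ 0.60033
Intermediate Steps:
A(g, a) = -3 + (3 - a - g)² (A(g, a) = -3 + (3 - (g + a))² = -3 + (3 - (a + g))² = -3 + (3 + (-a - g))² = -3 + (3 - a - g)²)
W = 106623 (W = 297*359 = 106623)
S(A(-13, 0))/W = (-3 + (-3 + 0 - 13)²)²/106623 = (-3 + (-16)²)²*(1/106623) = (-3 + 256)²*(1/106623) = 253²*(1/106623) = 64009*(1/106623) = 5819/9693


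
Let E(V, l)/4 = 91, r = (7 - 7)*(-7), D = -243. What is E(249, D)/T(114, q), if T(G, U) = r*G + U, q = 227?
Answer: 364/227 ≈ 1.6035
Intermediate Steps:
r = 0 (r = 0*(-7) = 0)
E(V, l) = 364 (E(V, l) = 4*91 = 364)
T(G, U) = U (T(G, U) = 0*G + U = 0 + U = U)
E(249, D)/T(114, q) = 364/227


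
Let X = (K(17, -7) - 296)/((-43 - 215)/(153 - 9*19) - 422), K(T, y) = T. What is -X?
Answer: -837/1223 ≈ -0.68438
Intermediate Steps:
X = 837/1223 (X = (17 - 296)/((-43 - 215)/(153 - 9*19) - 422) = -279/(-258/(153 - 171) - 422) = -279/(-258/(-18) - 422) = -279/(-258*(-1/18) - 422) = -279/(43/3 - 422) = -279/(-1223/3) = -279*(-3/1223) = 837/1223 ≈ 0.68438)
-X = -1*837/1223 = -837/1223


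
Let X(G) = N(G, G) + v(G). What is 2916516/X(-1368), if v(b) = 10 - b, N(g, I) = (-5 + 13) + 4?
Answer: 1458258/695 ≈ 2098.2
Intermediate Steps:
N(g, I) = 12 (N(g, I) = 8 + 4 = 12)
X(G) = 22 - G (X(G) = 12 + (10 - G) = 22 - G)
2916516/X(-1368) = 2916516/(22 - 1*(-1368)) = 2916516/(22 + 1368) = 2916516/1390 = 2916516*(1/1390) = 1458258/695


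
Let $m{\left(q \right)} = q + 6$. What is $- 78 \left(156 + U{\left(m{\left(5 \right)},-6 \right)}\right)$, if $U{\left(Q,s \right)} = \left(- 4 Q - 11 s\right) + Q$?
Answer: $-14742$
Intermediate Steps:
$m{\left(q \right)} = 6 + q$
$U{\left(Q,s \right)} = - 11 s - 3 Q$ ($U{\left(Q,s \right)} = \left(- 11 s - 4 Q\right) + Q = - 11 s - 3 Q$)
$- 78 \left(156 + U{\left(m{\left(5 \right)},-6 \right)}\right) = - 78 \left(156 - \left(-66 + 3 \left(6 + 5\right)\right)\right) = - 78 \left(156 + \left(66 - 33\right)\right) = - 78 \left(156 + 33\right) = \left(-78\right) 189 = -14742$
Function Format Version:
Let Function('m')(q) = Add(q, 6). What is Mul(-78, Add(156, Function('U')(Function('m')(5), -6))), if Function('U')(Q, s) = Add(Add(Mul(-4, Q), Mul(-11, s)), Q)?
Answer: -14742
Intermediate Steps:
Function('m')(q) = Add(6, q)
Function('U')(Q, s) = Add(Mul(-11, s), Mul(-3, Q)) (Function('U')(Q, s) = Add(Add(Mul(-11, s), Mul(-4, Q)), Q) = Add(Mul(-11, s), Mul(-3, Q)))
Mul(-78, Add(156, Function('U')(Function('m')(5), -6))) = Mul(-78, Add(156, Add(Mul(-11, -6), Mul(-3, Add(6, 5))))) = Mul(-78, Add(156, Add(66, Mul(-3, 11)))) = Mul(-78, Add(156, Add(66, -33))) = Mul(-78, Add(156, 33)) = Mul(-78, 189) = -14742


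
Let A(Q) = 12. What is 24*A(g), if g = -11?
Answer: 288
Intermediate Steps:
24*A(g) = 24*12 = 288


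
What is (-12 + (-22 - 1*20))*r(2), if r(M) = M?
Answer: -108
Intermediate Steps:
(-12 + (-22 - 1*20))*r(2) = (-12 + (-22 - 1*20))*2 = (-12 + (-22 - 20))*2 = (-12 - 42)*2 = -54*2 = -108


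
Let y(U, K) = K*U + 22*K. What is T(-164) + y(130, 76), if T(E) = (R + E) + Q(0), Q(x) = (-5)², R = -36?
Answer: 11377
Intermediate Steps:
Q(x) = 25
y(U, K) = 22*K + K*U
T(E) = -11 + E (T(E) = (-36 + E) + 25 = -11 + E)
T(-164) + y(130, 76) = (-11 - 164) + 76*(22 + 130) = -175 + 76*152 = -175 + 11552 = 11377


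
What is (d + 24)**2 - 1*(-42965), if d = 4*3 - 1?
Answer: 44190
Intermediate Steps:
d = 11 (d = 12 - 1 = 11)
(d + 24)**2 - 1*(-42965) = (11 + 24)**2 - 1*(-42965) = 35**2 + 42965 = 1225 + 42965 = 44190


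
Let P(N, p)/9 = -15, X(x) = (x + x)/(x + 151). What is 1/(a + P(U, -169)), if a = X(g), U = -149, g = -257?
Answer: -53/6898 ≈ -0.0076834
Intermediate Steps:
X(x) = 2*x/(151 + x) (X(x) = (2*x)/(151 + x) = 2*x/(151 + x))
P(N, p) = -135 (P(N, p) = 9*(-15) = -135)
a = 257/53 (a = 2*(-257)/(151 - 257) = 2*(-257)/(-106) = 2*(-257)*(-1/106) = 257/53 ≈ 4.8491)
1/(a + P(U, -169)) = 1/(257/53 - 135) = 1/(-6898/53) = -53/6898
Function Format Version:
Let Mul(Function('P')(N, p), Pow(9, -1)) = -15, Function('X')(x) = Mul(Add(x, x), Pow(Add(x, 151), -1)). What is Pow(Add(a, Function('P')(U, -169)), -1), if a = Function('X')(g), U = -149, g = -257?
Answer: Rational(-53, 6898) ≈ -0.0076834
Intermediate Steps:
Function('X')(x) = Mul(2, x, Pow(Add(151, x), -1)) (Function('X')(x) = Mul(Mul(2, x), Pow(Add(151, x), -1)) = Mul(2, x, Pow(Add(151, x), -1)))
Function('P')(N, p) = -135 (Function('P')(N, p) = Mul(9, -15) = -135)
a = Rational(257, 53) (a = Mul(2, -257, Pow(Add(151, -257), -1)) = Mul(2, -257, Pow(-106, -1)) = Mul(2, -257, Rational(-1, 106)) = Rational(257, 53) ≈ 4.8491)
Pow(Add(a, Function('P')(U, -169)), -1) = Pow(Add(Rational(257, 53), -135), -1) = Pow(Rational(-6898, 53), -1) = Rational(-53, 6898)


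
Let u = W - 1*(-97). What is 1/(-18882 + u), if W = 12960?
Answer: -1/5825 ≈ -0.00017167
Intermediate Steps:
u = 13057 (u = 12960 - 1*(-97) = 12960 + 97 = 13057)
1/(-18882 + u) = 1/(-18882 + 13057) = 1/(-5825) = -1/5825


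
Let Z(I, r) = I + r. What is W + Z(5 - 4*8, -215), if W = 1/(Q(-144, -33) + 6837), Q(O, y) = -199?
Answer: -1606395/6638 ≈ -242.00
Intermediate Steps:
W = 1/6638 (W = 1/(-199 + 6837) = 1/6638 ≈ 0.00015065)
W + Z(5 - 4*8, -215) = 1/6638 + ((5 - 4*8) - 215) = 1/6638 + ((5 - 32) - 215) = 1/6638 + (-27 - 215) = 1/6638 - 242 = -1606395/6638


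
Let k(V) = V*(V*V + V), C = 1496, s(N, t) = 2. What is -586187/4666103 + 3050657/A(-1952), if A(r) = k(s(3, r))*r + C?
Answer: -14247533688207/102318306584 ≈ -139.25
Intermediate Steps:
k(V) = V*(V + V²) (k(V) = V*(V² + V) = V*(V + V²))
A(r) = 1496 + 12*r (A(r) = (2²*(1 + 2))*r + 1496 = (4*3)*r + 1496 = 12*r + 1496 = 1496 + 12*r)
-586187/4666103 + 3050657/A(-1952) = -586187/4666103 + 3050657/(1496 + 12*(-1952)) = -586187*1/4666103 + 3050657/(1496 - 23424) = -586187/4666103 + 3050657/(-21928) = -586187/4666103 + 3050657*(-1/21928) = -586187/4666103 - 3050657/21928 = -14247533688207/102318306584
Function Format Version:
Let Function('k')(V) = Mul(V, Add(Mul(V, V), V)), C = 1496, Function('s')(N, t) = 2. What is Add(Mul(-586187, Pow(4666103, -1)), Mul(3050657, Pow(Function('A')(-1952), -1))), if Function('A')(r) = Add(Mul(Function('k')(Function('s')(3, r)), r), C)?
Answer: Rational(-14247533688207, 102318306584) ≈ -139.25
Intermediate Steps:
Function('k')(V) = Mul(V, Add(V, Pow(V, 2))) (Function('k')(V) = Mul(V, Add(Pow(V, 2), V)) = Mul(V, Add(V, Pow(V, 2))))
Function('A')(r) = Add(1496, Mul(12, r)) (Function('A')(r) = Add(Mul(Mul(Pow(2, 2), Add(1, 2)), r), 1496) = Add(Mul(Mul(4, 3), r), 1496) = Add(Mul(12, r), 1496) = Add(1496, Mul(12, r)))
Add(Mul(-586187, Pow(4666103, -1)), Mul(3050657, Pow(Function('A')(-1952), -1))) = Add(Mul(-586187, Pow(4666103, -1)), Mul(3050657, Pow(Add(1496, Mul(12, -1952)), -1))) = Add(Mul(-586187, Rational(1, 4666103)), Mul(3050657, Pow(Add(1496, -23424), -1))) = Add(Rational(-586187, 4666103), Mul(3050657, Pow(-21928, -1))) = Add(Rational(-586187, 4666103), Mul(3050657, Rational(-1, 21928))) = Add(Rational(-586187, 4666103), Rational(-3050657, 21928)) = Rational(-14247533688207, 102318306584)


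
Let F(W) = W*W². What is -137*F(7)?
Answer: -46991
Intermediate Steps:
F(W) = W³
-137*F(7) = -137*7³ = -137*343 = -46991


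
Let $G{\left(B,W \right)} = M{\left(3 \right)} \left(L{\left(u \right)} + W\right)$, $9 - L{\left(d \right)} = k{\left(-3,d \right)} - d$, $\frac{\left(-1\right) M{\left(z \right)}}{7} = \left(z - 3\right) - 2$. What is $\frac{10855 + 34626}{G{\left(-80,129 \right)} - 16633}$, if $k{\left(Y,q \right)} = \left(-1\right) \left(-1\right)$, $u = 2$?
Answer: $- \frac{45481}{14687} \approx -3.0967$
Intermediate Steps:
$k{\left(Y,q \right)} = 1$
$M{\left(z \right)} = 35 - 7 z$ ($M{\left(z \right)} = - 7 \left(\left(z - 3\right) - 2\right) = - 7 \left(\left(-3 + z\right) - 2\right) = - 7 \left(-5 + z\right) = 35 - 7 z$)
$L{\left(d \right)} = 8 + d$ ($L{\left(d \right)} = 9 - \left(1 - d\right) = 9 + \left(-1 + d\right) = 8 + d$)
$G{\left(B,W \right)} = 140 + 14 W$ ($G{\left(B,W \right)} = \left(35 - 21\right) \left(\left(8 + 2\right) + W\right) = \left(35 - 21\right) \left(10 + W\right) = 14 \left(10 + W\right) = 140 + 14 W$)
$\frac{10855 + 34626}{G{\left(-80,129 \right)} - 16633} = \frac{10855 + 34626}{\left(140 + 14 \cdot 129\right) - 16633} = \frac{45481}{\left(140 + 1806\right) - 16633} = \frac{45481}{1946 - 16633} = \frac{45481}{-14687} = 45481 \left(- \frac{1}{14687}\right) = - \frac{45481}{14687}$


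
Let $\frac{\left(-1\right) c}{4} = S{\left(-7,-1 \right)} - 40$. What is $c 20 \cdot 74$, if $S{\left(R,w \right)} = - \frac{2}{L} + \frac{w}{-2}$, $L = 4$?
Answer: $236800$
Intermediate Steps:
$S{\left(R,w \right)} = - \frac{1}{2} - \frac{w}{2}$ ($S{\left(R,w \right)} = - \frac{2}{4} + \frac{w}{-2} = \left(-2\right) \frac{1}{4} + w \left(- \frac{1}{2}\right) = - \frac{1}{2} - \frac{w}{2}$)
$c = 160$ ($c = - 4 \left(\left(- \frac{1}{2} - - \frac{1}{2}\right) - 40\right) = - 4 \left(\left(- \frac{1}{2} + \frac{1}{2}\right) - 40\right) = - 4 \left(0 - 40\right) = \left(-4\right) \left(-40\right) = 160$)
$c 20 \cdot 74 = 160 \cdot 20 \cdot 74 = 3200 \cdot 74 = 236800$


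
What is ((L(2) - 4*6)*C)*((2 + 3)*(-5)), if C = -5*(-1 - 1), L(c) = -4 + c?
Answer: 6500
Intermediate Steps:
C = 10 (C = -5*(-2) = 10)
((L(2) - 4*6)*C)*((2 + 3)*(-5)) = (((-4 + 2) - 4*6)*10)*((2 + 3)*(-5)) = ((-2 - 24)*10)*(5*(-5)) = -26*10*(-25) = -260*(-25) = 6500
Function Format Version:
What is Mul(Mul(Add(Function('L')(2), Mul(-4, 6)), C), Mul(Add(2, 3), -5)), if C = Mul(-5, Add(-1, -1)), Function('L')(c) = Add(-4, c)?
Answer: 6500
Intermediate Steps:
C = 10 (C = Mul(-5, -2) = 10)
Mul(Mul(Add(Function('L')(2), Mul(-4, 6)), C), Mul(Add(2, 3), -5)) = Mul(Mul(Add(Add(-4, 2), Mul(-4, 6)), 10), Mul(Add(2, 3), -5)) = Mul(Mul(Add(-2, -24), 10), Mul(5, -5)) = Mul(Mul(-26, 10), -25) = Mul(-260, -25) = 6500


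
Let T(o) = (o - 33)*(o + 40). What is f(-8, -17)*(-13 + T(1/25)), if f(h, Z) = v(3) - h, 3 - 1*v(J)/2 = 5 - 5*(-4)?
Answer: 29986164/625 ≈ 47978.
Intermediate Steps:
v(J) = -44 (v(J) = 6 - 2*(5 - 5*(-4)) = 6 - 2*(5 + 20) = 6 - 2*25 = 6 - 50 = -44)
T(o) = (-33 + o)*(40 + o)
f(h, Z) = -44 - h
f(-8, -17)*(-13 + T(1/25)) = (-44 - 1*(-8))*(-13 + (-1320 + (1/25)² + 7/25)) = (-44 + 8)*(-13 + (-1320 + (1/25)² + 7*(1/25))) = -36*(-13 + (-1320 + 1/625 + 7/25)) = -36*(-13 - 824824/625) = -36*(-832949/625) = 29986164/625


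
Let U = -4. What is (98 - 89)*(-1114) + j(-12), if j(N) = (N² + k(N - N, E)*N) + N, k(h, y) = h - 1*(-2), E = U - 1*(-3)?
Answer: -9918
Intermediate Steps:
E = -1 (E = -4 - 1*(-3) = -4 + 3 = -1)
k(h, y) = 2 + h (k(h, y) = h + 2 = 2 + h)
j(N) = N² + 3*N (j(N) = (N² + (2 + (N - N))*N) + N = (N² + (2 + 0)*N) + N = (N² + 2*N) + N = N² + 3*N)
(98 - 89)*(-1114) + j(-12) = (98 - 89)*(-1114) - 12*(3 - 12) = 9*(-1114) - 12*(-9) = -10026 + 108 = -9918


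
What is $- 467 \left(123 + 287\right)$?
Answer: $-191470$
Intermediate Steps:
$- 467 \left(123 + 287\right) = \left(-467\right) 410 = -191470$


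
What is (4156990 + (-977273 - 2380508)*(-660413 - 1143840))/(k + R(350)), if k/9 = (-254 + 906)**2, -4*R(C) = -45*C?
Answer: 4038860399722/2553249 ≈ 1.5819e+6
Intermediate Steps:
R(C) = 45*C/4 (R(C) = -(-45)*C/4 = 45*C/4)
k = 3825936 (k = 9*(-254 + 906)**2 = 9*652**2 = 9*425104 = 3825936)
(4156990 + (-977273 - 2380508)*(-660413 - 1143840))/(k + R(350)) = (4156990 + (-977273 - 2380508)*(-660413 - 1143840))/(3825936 + (45/4)*350) = (4156990 - 3357781*(-1804253))/(3825936 + 7875/2) = (4156990 + 6058286442593)/(7659747/2) = 6058290599583*(2/7659747) = 4038860399722/2553249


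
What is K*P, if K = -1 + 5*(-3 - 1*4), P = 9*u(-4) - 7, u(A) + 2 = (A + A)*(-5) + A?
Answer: -10764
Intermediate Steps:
u(A) = -2 - 9*A (u(A) = -2 + ((A + A)*(-5) + A) = -2 + ((2*A)*(-5) + A) = -2 + (-10*A + A) = -2 - 9*A)
P = 299 (P = 9*(-2 - 9*(-4)) - 7 = 9*(-2 + 36) - 7 = 9*34 - 7 = 306 - 7 = 299)
K = -36 (K = -1 + 5*(-3 - 4) = -1 + 5*(-7) = -1 - 35 = -36)
K*P = -36*299 = -10764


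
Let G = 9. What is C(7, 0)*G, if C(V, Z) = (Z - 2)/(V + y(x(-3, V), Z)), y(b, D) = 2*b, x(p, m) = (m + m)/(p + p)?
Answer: -54/7 ≈ -7.7143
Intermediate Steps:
x(p, m) = m/p (x(p, m) = (2*m)/((2*p)) = (2*m)*(1/(2*p)) = m/p)
C(V, Z) = 3*(-2 + Z)/V (C(V, Z) = (Z - 2)/(V + 2*(V/(-3))) = (-2 + Z)/(V + 2*(V*(-⅓))) = (-2 + Z)/(V + 2*(-V/3)) = (-2 + Z)/(V - 2*V/3) = (-2 + Z)/((V/3)) = (-2 + Z)*(3/V) = 3*(-2 + Z)/V)
C(7, 0)*G = (3*(-2 + 0)/7)*9 = (3*(⅐)*(-2))*9 = -6/7*9 = -54/7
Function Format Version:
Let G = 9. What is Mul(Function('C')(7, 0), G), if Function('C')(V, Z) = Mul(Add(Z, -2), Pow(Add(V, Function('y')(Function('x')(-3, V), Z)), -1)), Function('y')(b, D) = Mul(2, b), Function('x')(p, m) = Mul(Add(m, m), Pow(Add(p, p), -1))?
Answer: Rational(-54, 7) ≈ -7.7143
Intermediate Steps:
Function('x')(p, m) = Mul(m, Pow(p, -1)) (Function('x')(p, m) = Mul(Mul(2, m), Pow(Mul(2, p), -1)) = Mul(Mul(2, m), Mul(Rational(1, 2), Pow(p, -1))) = Mul(m, Pow(p, -1)))
Function('C')(V, Z) = Mul(3, Pow(V, -1), Add(-2, Z)) (Function('C')(V, Z) = Mul(Add(Z, -2), Pow(Add(V, Mul(2, Mul(V, Pow(-3, -1)))), -1)) = Mul(Add(-2, Z), Pow(Add(V, Mul(2, Mul(V, Rational(-1, 3)))), -1)) = Mul(Add(-2, Z), Pow(Add(V, Mul(2, Mul(Rational(-1, 3), V))), -1)) = Mul(Add(-2, Z), Pow(Add(V, Mul(Rational(-2, 3), V)), -1)) = Mul(Add(-2, Z), Pow(Mul(Rational(1, 3), V), -1)) = Mul(Add(-2, Z), Mul(3, Pow(V, -1))) = Mul(3, Pow(V, -1), Add(-2, Z)))
Mul(Function('C')(7, 0), G) = Mul(Mul(3, Pow(7, -1), Add(-2, 0)), 9) = Mul(Mul(3, Rational(1, 7), -2), 9) = Mul(Rational(-6, 7), 9) = Rational(-54, 7)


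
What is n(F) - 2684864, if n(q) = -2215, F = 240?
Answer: -2687079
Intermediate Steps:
n(F) - 2684864 = -2215 - 2684864 = -2687079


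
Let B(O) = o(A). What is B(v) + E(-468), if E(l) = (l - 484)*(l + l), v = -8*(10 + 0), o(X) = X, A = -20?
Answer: 891052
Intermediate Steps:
v = -80 (v = -8*10 = -80)
B(O) = -20
E(l) = 2*l*(-484 + l) (E(l) = (-484 + l)*(2*l) = 2*l*(-484 + l))
B(v) + E(-468) = -20 + 2*(-468)*(-484 - 468) = -20 + 2*(-468)*(-952) = -20 + 891072 = 891052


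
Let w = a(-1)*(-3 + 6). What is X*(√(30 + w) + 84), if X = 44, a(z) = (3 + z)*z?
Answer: 3696 + 88*√6 ≈ 3911.6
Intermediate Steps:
a(z) = z*(3 + z)
w = -6 (w = (-(3 - 1))*(-3 + 6) = -1*2*3 = -2*3 = -6)
X*(√(30 + w) + 84) = 44*(√(30 - 6) + 84) = 44*(√24 + 84) = 44*(2*√6 + 84) = 44*(84 + 2*√6) = 3696 + 88*√6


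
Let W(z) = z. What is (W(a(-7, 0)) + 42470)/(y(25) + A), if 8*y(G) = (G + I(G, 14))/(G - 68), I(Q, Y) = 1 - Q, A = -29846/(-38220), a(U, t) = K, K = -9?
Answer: 139565910120/2557201 ≈ 54578.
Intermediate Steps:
a(U, t) = -9
A = 14923/19110 (A = -29846*(-1/38220) = 14923/19110 ≈ 0.78090)
y(G) = 1/(8*(-68 + G)) (y(G) = ((G + (1 - G))/(G - 68))/8 = (1/(-68 + G))/8 = 1/(8*(-68 + G)))
(W(a(-7, 0)) + 42470)/(y(25) + A) = (-9 + 42470)/(1/(8*(-68 + 25)) + 14923/19110) = 42461/((1/8)/(-43) + 14923/19110) = 42461/((1/8)*(-1/43) + 14923/19110) = 42461/(-1/344 + 14923/19110) = 42461/(2557201/3286920) = 42461*(3286920/2557201) = 139565910120/2557201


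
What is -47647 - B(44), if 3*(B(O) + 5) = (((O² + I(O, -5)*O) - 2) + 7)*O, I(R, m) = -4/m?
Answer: -1149394/15 ≈ -76626.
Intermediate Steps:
B(O) = -5 + O*(5 + O² + 4*O/5)/3 (B(O) = -5 + ((((O² + (-4/(-5))*O) - 2) + 7)*O)/3 = -5 + ((((O² + (-4*(-⅕))*O) - 2) + 7)*O)/3 = -5 + ((((O² + 4*O/5) - 2) + 7)*O)/3 = -5 + (((-2 + O² + 4*O/5) + 7)*O)/3 = -5 + ((5 + O² + 4*O/5)*O)/3 = -5 + (O*(5 + O² + 4*O/5))/3 = -5 + O*(5 + O² + 4*O/5)/3)
-47647 - B(44) = -47647 - (-5 + (⅓)*44³ + (4/15)*44² + (5/3)*44) = -47647 - (-5 + (⅓)*85184 + (4/15)*1936 + 220/3) = -47647 - (-5 + 85184/3 + 7744/15 + 220/3) = -47647 - 1*434689/15 = -47647 - 434689/15 = -1149394/15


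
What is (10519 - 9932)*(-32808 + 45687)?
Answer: 7559973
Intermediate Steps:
(10519 - 9932)*(-32808 + 45687) = 587*12879 = 7559973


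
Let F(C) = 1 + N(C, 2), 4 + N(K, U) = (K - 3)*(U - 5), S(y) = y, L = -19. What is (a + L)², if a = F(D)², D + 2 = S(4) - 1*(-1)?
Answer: 100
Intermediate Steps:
N(K, U) = -4 + (-5 + U)*(-3 + K) (N(K, U) = -4 + (K - 3)*(U - 5) = -4 + (-3 + K)*(-5 + U) = -4 + (-5 + U)*(-3 + K))
D = 3 (D = -2 + (4 - 1*(-1)) = -2 + (4 + 1) = -2 + 5 = 3)
F(C) = 6 - 3*C (F(C) = 1 + (11 - 5*C - 3*2 + C*2) = 1 + (11 - 5*C - 6 + 2*C) = 1 + (5 - 3*C) = 6 - 3*C)
a = 9 (a = (6 - 3*3)² = (6 - 9)² = (-3)² = 9)
(a + L)² = (9 - 19)² = (-10)² = 100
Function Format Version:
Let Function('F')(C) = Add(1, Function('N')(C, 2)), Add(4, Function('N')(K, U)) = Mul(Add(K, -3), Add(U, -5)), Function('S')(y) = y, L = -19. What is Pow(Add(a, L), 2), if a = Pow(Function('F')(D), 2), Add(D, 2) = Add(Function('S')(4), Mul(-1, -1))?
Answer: 100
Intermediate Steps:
Function('N')(K, U) = Add(-4, Mul(Add(-5, U), Add(-3, K))) (Function('N')(K, U) = Add(-4, Mul(Add(K, -3), Add(U, -5))) = Add(-4, Mul(Add(-3, K), Add(-5, U))) = Add(-4, Mul(Add(-5, U), Add(-3, K))))
D = 3 (D = Add(-2, Add(4, Mul(-1, -1))) = Add(-2, Add(4, 1)) = Add(-2, 5) = 3)
Function('F')(C) = Add(6, Mul(-3, C)) (Function('F')(C) = Add(1, Add(11, Mul(-5, C), Mul(-3, 2), Mul(C, 2))) = Add(1, Add(11, Mul(-5, C), -6, Mul(2, C))) = Add(1, Add(5, Mul(-3, C))) = Add(6, Mul(-3, C)))
a = 9 (a = Pow(Add(6, Mul(-3, 3)), 2) = Pow(Add(6, -9), 2) = Pow(-3, 2) = 9)
Pow(Add(a, L), 2) = Pow(Add(9, -19), 2) = Pow(-10, 2) = 100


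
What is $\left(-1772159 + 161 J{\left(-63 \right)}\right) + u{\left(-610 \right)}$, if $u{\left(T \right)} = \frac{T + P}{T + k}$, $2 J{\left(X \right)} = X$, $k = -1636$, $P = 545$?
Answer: $- \frac{1995829819}{1123} \approx -1.7772 \cdot 10^{6}$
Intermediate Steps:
$J{\left(X \right)} = \frac{X}{2}$
$u{\left(T \right)} = \frac{545 + T}{-1636 + T}$ ($u{\left(T \right)} = \frac{T + 545}{T - 1636} = \frac{545 + T}{-1636 + T}$)
$\left(-1772159 + 161 J{\left(-63 \right)}\right) + u{\left(-610 \right)} = \left(-1772159 + 161 \cdot \frac{1}{2} \left(-63\right)\right) + \frac{545 - 610}{-1636 - 610} = \left(-1772159 + 161 \left(- \frac{63}{2}\right)\right) + \frac{1}{-2246} \left(-65\right) = \left(-1772159 - \frac{10143}{2}\right) - - \frac{65}{2246} = - \frac{3554461}{2} + \frac{65}{2246} = - \frac{1995829819}{1123}$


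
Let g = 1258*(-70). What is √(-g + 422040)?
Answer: 10*√5101 ≈ 714.21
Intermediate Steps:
g = -88060
√(-g + 422040) = √(-1*(-88060) + 422040) = √(88060 + 422040) = √510100 = 10*√5101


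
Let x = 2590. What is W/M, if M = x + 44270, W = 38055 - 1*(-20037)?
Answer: 4841/3905 ≈ 1.2397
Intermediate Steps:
W = 58092 (W = 38055 + 20037 = 58092)
M = 46860 (M = 2590 + 44270 = 46860)
W/M = 58092/46860 = 58092*(1/46860) = 4841/3905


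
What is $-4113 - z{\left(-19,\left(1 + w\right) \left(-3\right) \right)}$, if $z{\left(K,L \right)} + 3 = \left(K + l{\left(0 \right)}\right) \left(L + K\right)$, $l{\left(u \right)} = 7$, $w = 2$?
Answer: $-4446$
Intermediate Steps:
$z{\left(K,L \right)} = -3 + \left(7 + K\right) \left(K + L\right)$ ($z{\left(K,L \right)} = -3 + \left(K + 7\right) \left(L + K\right) = -3 + \left(7 + K\right) \left(K + L\right)$)
$-4113 - z{\left(-19,\left(1 + w\right) \left(-3\right) \right)} = -4113 - \left(-3 + \left(-19\right)^{2} + 7 \left(-19\right) + 7 \left(1 + 2\right) \left(-3\right) - 19 \left(1 + 2\right) \left(-3\right)\right) = -4113 - \left(-3 + 361 - 133 + 7 \cdot 3 \left(-3\right) - 19 \cdot 3 \left(-3\right)\right) = -4113 - \left(-3 + 361 - 133 + 7 \left(-9\right) - -171\right) = -4113 - \left(-3 + 361 - 133 - 63 + 171\right) = -4113 - 333 = -4446$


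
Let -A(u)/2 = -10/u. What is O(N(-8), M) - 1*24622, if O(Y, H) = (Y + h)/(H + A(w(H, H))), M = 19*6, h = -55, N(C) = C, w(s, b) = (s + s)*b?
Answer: -18239820668/740777 ≈ -24623.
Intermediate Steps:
w(s, b) = 2*b*s (w(s, b) = (2*s)*b = 2*b*s)
M = 114
A(u) = 20/u (A(u) = -(-20)/u = 20/u)
O(Y, H) = (-55 + Y)/(H + 10/H²) (O(Y, H) = (Y - 55)/(H + 20/((2*H*H))) = (-55 + Y)/(H + 20/((2*H²))) = (-55 + Y)/(H + 20*(1/(2*H²))) = (-55 + Y)/(H + 10/H²))
O(N(-8), M) - 1*24622 = 114²*(-55 - 8)/(10 + 114³) - 1*24622 = 12996*(-63)/(10 + 1481544) - 24622 = 12996*(-63)/1481554 - 24622 = 12996*(1/1481554)*(-63) - 24622 = -409374/740777 - 24622 = -18239820668/740777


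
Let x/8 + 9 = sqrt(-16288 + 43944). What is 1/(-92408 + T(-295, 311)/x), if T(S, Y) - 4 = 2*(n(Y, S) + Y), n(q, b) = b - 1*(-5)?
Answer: -40770408772/3767511857288623 - 184*sqrt(6914)/3767511857288623 ≈ -1.0822e-5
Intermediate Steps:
x = -72 + 16*sqrt(6914) (x = -72 + 8*sqrt(-16288 + 43944) = -72 + 8*sqrt(27656) = -72 + 8*(2*sqrt(6914)) = -72 + 16*sqrt(6914) ≈ 1258.4)
n(q, b) = 5 + b (n(q, b) = b + 5 = 5 + b)
T(S, Y) = 14 + 2*S + 2*Y (T(S, Y) = 4 + 2*((5 + S) + Y) = 4 + 2*(5 + S + Y) = 4 + (10 + 2*S + 2*Y) = 14 + 2*S + 2*Y)
1/(-92408 + T(-295, 311)/x) = 1/(-92408 + (14 + 2*(-295) + 2*311)/(-72 + 16*sqrt(6914))) = 1/(-92408 + (14 - 590 + 622)/(-72 + 16*sqrt(6914))) = 1/(-92408 + 46/(-72 + 16*sqrt(6914)))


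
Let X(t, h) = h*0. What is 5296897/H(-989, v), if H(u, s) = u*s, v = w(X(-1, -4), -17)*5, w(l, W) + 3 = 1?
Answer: 5296897/9890 ≈ 535.58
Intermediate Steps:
X(t, h) = 0
w(l, W) = -2 (w(l, W) = -3 + 1 = -2)
v = -10 (v = -2*5 = -10)
H(u, s) = s*u
5296897/H(-989, v) = 5296897/((-10*(-989))) = 5296897/9890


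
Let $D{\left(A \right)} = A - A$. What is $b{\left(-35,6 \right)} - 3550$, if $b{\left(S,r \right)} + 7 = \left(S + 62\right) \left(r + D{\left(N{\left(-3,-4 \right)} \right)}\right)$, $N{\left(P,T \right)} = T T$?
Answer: $-3395$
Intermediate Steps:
$N{\left(P,T \right)} = T^{2}$
$D{\left(A \right)} = 0$
$b{\left(S,r \right)} = -7 + r \left(62 + S\right)$ ($b{\left(S,r \right)} = -7 + \left(S + 62\right) \left(r + 0\right) = -7 + \left(62 + S\right) r = -7 + r \left(62 + S\right)$)
$b{\left(-35,6 \right)} - 3550 = \left(-7 + 62 \cdot 6 - 210\right) - 3550 = \left(-7 + 372 - 210\right) - 3550 = 155 - 3550 = -3395$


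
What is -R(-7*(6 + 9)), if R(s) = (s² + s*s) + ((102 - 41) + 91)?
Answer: -22202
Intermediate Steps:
R(s) = 152 + 2*s² (R(s) = (s² + s²) + (61 + 91) = 2*s² + 152 = 152 + 2*s²)
-R(-7*(6 + 9)) = -(152 + 2*(-7*(6 + 9))²) = -(152 + 2*(-7*15)²) = -(152 + 2*(-105)²) = -(152 + 2*11025) = -(152 + 22050) = -1*22202 = -22202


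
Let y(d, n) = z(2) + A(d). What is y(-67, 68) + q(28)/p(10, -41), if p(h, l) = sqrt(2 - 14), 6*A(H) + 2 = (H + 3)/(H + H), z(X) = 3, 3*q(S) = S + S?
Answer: 184/67 - 28*I*sqrt(3)/9 ≈ 2.7463 - 5.3886*I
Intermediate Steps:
q(S) = 2*S/3 (q(S) = (S + S)/3 = (2*S)/3 = 2*S/3)
A(H) = -1/3 + (3 + H)/(12*H) (A(H) = -1/3 + ((H + 3)/(H + H))/6 = -1/3 + ((3 + H)/((2*H)))/6 = -1/3 + ((3 + H)*(1/(2*H)))/6 = -1/3 + ((3 + H)/(2*H))/6 = -1/3 + (3 + H)/(12*H))
p(h, l) = 2*I*sqrt(3) (p(h, l) = sqrt(-12) = 2*I*sqrt(3))
y(d, n) = 3 + (1 - d)/(4*d)
y(-67, 68) + q(28)/p(10, -41) = (1/4)*(1 + 11*(-67))/(-67) + ((2/3)*28)/((2*I*sqrt(3))) = (1/4)*(-1/67)*(1 - 737) + 56*(-I*sqrt(3)/6)/3 = (1/4)*(-1/67)*(-736) - 28*I*sqrt(3)/9 = 184/67 - 28*I*sqrt(3)/9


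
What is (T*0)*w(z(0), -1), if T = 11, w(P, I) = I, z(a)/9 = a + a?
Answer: 0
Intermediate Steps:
z(a) = 18*a (z(a) = 9*(a + a) = 9*(2*a) = 18*a)
(T*0)*w(z(0), -1) = (11*0)*(-1) = 0*(-1) = 0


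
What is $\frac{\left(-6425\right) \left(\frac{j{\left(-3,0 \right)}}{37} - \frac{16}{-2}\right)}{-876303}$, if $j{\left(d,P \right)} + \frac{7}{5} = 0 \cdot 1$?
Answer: $\frac{630935}{10807737} \approx 0.058378$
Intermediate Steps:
$j{\left(d,P \right)} = - \frac{7}{5}$ ($j{\left(d,P \right)} = - \frac{7}{5} + 0 \cdot 1 = - \frac{7}{5} + 0 = - \frac{7}{5}$)
$\frac{\left(-6425\right) \left(\frac{j{\left(-3,0 \right)}}{37} - \frac{16}{-2}\right)}{-876303} = \frac{\left(-6425\right) \left(- \frac{7}{5 \cdot 37} - \frac{16}{-2}\right)}{-876303} = - 6425 \left(\left(- \frac{7}{5}\right) \frac{1}{37} - -8\right) \left(- \frac{1}{876303}\right) = - 6425 \left(- \frac{7}{185} + 8\right) \left(- \frac{1}{876303}\right) = \left(-6425\right) \frac{1473}{185} \left(- \frac{1}{876303}\right) = \left(- \frac{1892805}{37}\right) \left(- \frac{1}{876303}\right) = \frac{630935}{10807737}$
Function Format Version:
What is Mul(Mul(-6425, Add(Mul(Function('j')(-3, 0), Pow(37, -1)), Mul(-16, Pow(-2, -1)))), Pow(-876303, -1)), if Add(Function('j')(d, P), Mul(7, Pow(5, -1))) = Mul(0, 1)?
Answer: Rational(630935, 10807737) ≈ 0.058378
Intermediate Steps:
Function('j')(d, P) = Rational(-7, 5) (Function('j')(d, P) = Add(Rational(-7, 5), Mul(0, 1)) = Add(Rational(-7, 5), 0) = Rational(-7, 5))
Mul(Mul(-6425, Add(Mul(Function('j')(-3, 0), Pow(37, -1)), Mul(-16, Pow(-2, -1)))), Pow(-876303, -1)) = Mul(Mul(-6425, Add(Mul(Rational(-7, 5), Pow(37, -1)), Mul(-16, Pow(-2, -1)))), Pow(-876303, -1)) = Mul(Mul(-6425, Add(Mul(Rational(-7, 5), Rational(1, 37)), Mul(-16, Rational(-1, 2)))), Rational(-1, 876303)) = Mul(Mul(-6425, Add(Rational(-7, 185), 8)), Rational(-1, 876303)) = Mul(Mul(-6425, Rational(1473, 185)), Rational(-1, 876303)) = Mul(Rational(-1892805, 37), Rational(-1, 876303)) = Rational(630935, 10807737)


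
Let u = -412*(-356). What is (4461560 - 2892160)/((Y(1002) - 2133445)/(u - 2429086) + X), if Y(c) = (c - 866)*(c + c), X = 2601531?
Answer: 716404106320/1187554527347 ≈ 0.60326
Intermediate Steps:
u = 146672
Y(c) = 2*c*(-866 + c) (Y(c) = (-866 + c)*(2*c) = 2*c*(-866 + c))
(4461560 - 2892160)/((Y(1002) - 2133445)/(u - 2429086) + X) = (4461560 - 2892160)/((2*1002*(-866 + 1002) - 2133445)/(146672 - 2429086) + 2601531) = 1569400/((2*1002*136 - 2133445)/(-2282414) + 2601531) = 1569400/((272544 - 2133445)*(-1/2282414) + 2601531) = 1569400/(-1860901*(-1/2282414) + 2601531) = 1569400/(1860901/2282414 + 2601531) = 1569400/(5937772636735/2282414) = 1569400*(2282414/5937772636735) = 716404106320/1187554527347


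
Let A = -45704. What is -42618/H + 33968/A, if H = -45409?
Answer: 50670020/259421617 ≈ 0.19532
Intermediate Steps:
-42618/H + 33968/A = -42618/(-45409) + 33968/(-45704) = -42618*(-1/45409) + 33968*(-1/45704) = 42618/45409 - 4246/5713 = 50670020/259421617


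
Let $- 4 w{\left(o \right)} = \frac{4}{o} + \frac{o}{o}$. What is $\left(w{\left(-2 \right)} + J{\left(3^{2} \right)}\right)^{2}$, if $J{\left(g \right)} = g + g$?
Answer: $\frac{5329}{16} \approx 333.06$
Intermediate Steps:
$J{\left(g \right)} = 2 g$
$w{\left(o \right)} = - \frac{1}{4} - \frac{1}{o}$ ($w{\left(o \right)} = - \frac{\frac{4}{o} + \frac{o}{o}}{4} = - \frac{\frac{4}{o} + 1}{4} = - \frac{1 + \frac{4}{o}}{4} = - \frac{1}{4} - \frac{1}{o}$)
$\left(w{\left(-2 \right)} + J{\left(3^{2} \right)}\right)^{2} = \left(\frac{-4 - -2}{4 \left(-2\right)} + 2 \cdot 3^{2}\right)^{2} = \left(\frac{1}{4} \left(- \frac{1}{2}\right) \left(-4 + 2\right) + 2 \cdot 9\right)^{2} = \left(\frac{1}{4} \left(- \frac{1}{2}\right) \left(-2\right) + 18\right)^{2} = \left(\frac{1}{4} + 18\right)^{2} = \left(\frac{73}{4}\right)^{2} = \frac{5329}{16}$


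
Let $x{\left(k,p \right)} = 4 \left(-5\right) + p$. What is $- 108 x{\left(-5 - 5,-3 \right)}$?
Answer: $2484$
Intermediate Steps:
$x{\left(k,p \right)} = -20 + p$
$- 108 x{\left(-5 - 5,-3 \right)} = - 108 \left(-20 - 3\right) = \left(-108\right) \left(-23\right) = 2484$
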